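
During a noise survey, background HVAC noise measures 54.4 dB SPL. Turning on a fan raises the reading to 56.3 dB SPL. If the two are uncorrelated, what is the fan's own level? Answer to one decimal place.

Background correction is a power subtraction:
L_src = 10·log₁₀(10^(56.3/10) − 10^(54.4/10)) = 10·log₁₀(151200) = 51.8 dB SPL.

51.8 dB SPL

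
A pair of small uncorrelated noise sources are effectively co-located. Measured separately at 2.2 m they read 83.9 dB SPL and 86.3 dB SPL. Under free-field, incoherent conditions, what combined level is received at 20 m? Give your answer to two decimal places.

Combined at 2.2 m: 10·log₁₀(10^(83.9/10)+10^(86.3/10)) = 88.274 dB SPL.
Then apply −20·log₁₀(20/2.2) = -19.172 dB → 69.10 dB SPL.

69.10 dB SPL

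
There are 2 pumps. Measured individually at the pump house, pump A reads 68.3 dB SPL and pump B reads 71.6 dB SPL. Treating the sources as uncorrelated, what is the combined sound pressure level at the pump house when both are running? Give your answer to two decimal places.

Uncorrelated sources add in intensity (power), not in dB.
L_total = 10·log₁₀(10^(68.3/10) + 10^(71.6/10)) = 10·log₁₀(21220000) = 73.27 dB SPL.

73.27 dB SPL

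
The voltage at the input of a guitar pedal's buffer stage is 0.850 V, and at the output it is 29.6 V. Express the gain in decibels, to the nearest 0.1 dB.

Voltage is an amplitude quantity, so gain = 20·log₁₀(V_out/V_in).
20·log₁₀(29.6/0.850) = 20·log₁₀(34.82) = 30.8 dB.

30.8 dB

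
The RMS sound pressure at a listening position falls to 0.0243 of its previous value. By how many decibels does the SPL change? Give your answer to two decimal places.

Sound pressure is an amplitude quantity: ΔL = 20·log₁₀(p₂/p₁).
20·log₁₀(0.0243) = -32.29 dB.

-32.29 dB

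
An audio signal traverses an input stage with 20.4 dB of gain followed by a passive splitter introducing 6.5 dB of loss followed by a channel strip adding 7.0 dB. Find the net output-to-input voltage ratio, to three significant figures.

11.1

Net gain = 20.4 + (−6.5) + 7.0 = 20.9 dB.
Voltage ratio = 10^(20.9/20) = 11.1.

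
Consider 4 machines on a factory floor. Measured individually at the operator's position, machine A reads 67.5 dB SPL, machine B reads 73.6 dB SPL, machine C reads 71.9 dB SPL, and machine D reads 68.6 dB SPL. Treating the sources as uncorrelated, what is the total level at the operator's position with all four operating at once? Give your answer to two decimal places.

Add the sources as powers (linear), then convert back to dB:
L_total = 10·log₁₀(10^(67.5/10) + 10^(73.6/10) + 10^(71.9/10) + 10^(68.6/10)) = 10·log₁₀(51260000) = 77.10 dB SPL.

77.10 dB SPL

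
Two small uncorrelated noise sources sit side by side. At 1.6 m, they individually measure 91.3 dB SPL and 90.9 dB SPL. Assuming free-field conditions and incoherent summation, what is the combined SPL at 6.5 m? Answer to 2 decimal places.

Combined at 1.6 m: 10·log₁₀(10^(91.3/10)+10^(90.9/10)) = 94.115 dB SPL.
Then apply −20·log₁₀(6.5/1.6) = -12.176 dB → 81.94 dB SPL.

81.94 dB SPL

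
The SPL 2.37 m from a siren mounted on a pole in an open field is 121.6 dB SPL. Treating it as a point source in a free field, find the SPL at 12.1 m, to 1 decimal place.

Inverse-square spreading gives ΔL = −20·log₁₀(d₂/d₁).
ΔL = −20·log₁₀(12.1/2.37) = -14.16 dB, so L₂ = 121.6 + (-14.16) = 107.4 dB SPL.

107.4 dB SPL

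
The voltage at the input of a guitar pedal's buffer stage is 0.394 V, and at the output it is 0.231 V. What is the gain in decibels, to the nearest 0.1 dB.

Voltage is an amplitude quantity, so gain = 20·log₁₀(V_out/V_in).
20·log₁₀(0.231/0.394) = 20·log₁₀(0.5863) = -4.6 dB.

-4.6 dB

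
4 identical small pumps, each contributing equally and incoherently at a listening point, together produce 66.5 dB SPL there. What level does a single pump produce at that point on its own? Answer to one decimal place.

4 equal incoherent sources add 10·log₁₀(4) = 6.02 dB over one source.
L_one = 66.5 − 6.02 = 60.5 dB SPL.

60.5 dB SPL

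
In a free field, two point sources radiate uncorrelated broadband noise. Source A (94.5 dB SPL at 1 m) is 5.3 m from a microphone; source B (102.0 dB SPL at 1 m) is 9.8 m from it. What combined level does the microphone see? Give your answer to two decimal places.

84.24 dB SPL

At the listener: L_A = 94.5 − 20·log₁₀(5.3) = 80.014 dB; L_B = 102.0 − 20·log₁₀(9.8) = 82.175 dB.
Combined: 10·log₁₀(10^(80.014/10)+10^(82.175/10)) = 84.24 dB SPL.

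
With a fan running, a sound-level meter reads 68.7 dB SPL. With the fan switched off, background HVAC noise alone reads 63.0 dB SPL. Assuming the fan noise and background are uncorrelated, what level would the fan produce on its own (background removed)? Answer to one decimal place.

67.3 dB SPL

Background correction is a power subtraction:
L_src = 10·log₁₀(10^(68.7/10) − 10^(63.0/10)) = 10·log₁₀(5418000) = 67.3 dB SPL.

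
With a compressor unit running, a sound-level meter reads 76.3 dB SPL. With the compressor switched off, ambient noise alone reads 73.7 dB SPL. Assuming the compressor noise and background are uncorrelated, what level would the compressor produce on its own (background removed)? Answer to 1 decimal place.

Background correction is a power subtraction:
L_src = 10·log₁₀(10^(76.3/10) − 10^(73.7/10)) = 10·log₁₀(19220000) = 72.8 dB SPL.

72.8 dB SPL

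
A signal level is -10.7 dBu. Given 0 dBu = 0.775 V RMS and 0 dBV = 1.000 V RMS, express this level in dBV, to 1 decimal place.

The offset between the scales is 20·log₁₀(0.775/1.000) = −2.214 dB.
So dBV = -10.7 − 2.214 = -12.9 dBV.

-12.9 dBV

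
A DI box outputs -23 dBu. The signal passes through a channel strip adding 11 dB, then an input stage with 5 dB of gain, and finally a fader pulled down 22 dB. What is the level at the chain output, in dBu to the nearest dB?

In dB, series stages simply add:
-23 + 11 + 5 − 22 = -29 dBu.

-29 dBu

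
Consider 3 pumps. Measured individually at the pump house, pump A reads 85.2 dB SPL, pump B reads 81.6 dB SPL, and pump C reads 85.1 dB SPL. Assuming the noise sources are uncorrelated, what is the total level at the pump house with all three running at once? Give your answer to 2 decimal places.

89.03 dB SPL

Add the sources as powers (linear), then convert back to dB:
L_total = 10·log₁₀(10^(85.2/10) + 10^(81.6/10) + 10^(85.1/10)) = 10·log₁₀(799300000) = 89.03 dB SPL.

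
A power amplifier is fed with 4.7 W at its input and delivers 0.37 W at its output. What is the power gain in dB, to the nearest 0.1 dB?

Power is a power quantity, so gain = 10·log₁₀(P_out/P_in).
10·log₁₀(0.37/4.7) = 10·log₁₀(0.07872) = -11.0 dB.

-11.0 dB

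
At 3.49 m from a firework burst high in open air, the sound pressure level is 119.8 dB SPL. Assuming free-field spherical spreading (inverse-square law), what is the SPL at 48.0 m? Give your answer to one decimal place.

97.0 dB SPL

For a point source in a free field, ΔL = −20·log₁₀(d₂/d₁).
ΔL = −20·log₁₀(48.0/3.49) = -22.77 dB, so L₂ = 119.8 + (-22.77) = 97.0 dB SPL.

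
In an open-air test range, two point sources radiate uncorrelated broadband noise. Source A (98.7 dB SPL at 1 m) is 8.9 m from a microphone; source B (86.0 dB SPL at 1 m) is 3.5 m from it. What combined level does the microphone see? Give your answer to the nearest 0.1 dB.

81.0 dB SPL

At the listener: L_A = 98.7 − 20·log₁₀(8.9) = 79.71 dB; L_B = 86.0 − 20·log₁₀(3.5) = 75.12 dB.
Combined: 10·log₁₀(10^(79.71/10)+10^(75.12/10)) = 81.0 dB SPL.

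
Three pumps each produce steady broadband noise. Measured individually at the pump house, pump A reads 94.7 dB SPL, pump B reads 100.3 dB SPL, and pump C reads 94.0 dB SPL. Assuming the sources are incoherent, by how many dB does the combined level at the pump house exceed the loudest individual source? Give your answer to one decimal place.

Uncorrelated sources add in intensity (power), not in dB.
L_total = 10·log₁₀(10^(94.7/10) + 10^(100.3/10) + 10^(94.0/10)) = 102.09 dB SPL.
Excess over the loudest (100.3 dB): 102.09 − 100.3 = 1.8 dB.

1.8 dB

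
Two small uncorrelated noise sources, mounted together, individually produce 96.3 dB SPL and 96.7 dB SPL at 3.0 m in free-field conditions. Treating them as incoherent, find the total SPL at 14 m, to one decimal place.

86.1 dB SPL

Combined at 3.0 m: 10·log₁₀(10^(96.3/10)+10^(96.7/10)) = 99.51 dB SPL.
Then apply −20·log₁₀(14/3.0) = -13.38 dB → 86.1 dB SPL.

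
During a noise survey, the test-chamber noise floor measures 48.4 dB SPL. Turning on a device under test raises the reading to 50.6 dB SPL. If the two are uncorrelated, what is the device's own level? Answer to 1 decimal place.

Remove the background by subtracting linear intensities:
L_src = 10·log₁₀(10^(50.6/10) − 10^(48.4/10)) = 10·log₁₀(45630) = 46.6 dB SPL.

46.6 dB SPL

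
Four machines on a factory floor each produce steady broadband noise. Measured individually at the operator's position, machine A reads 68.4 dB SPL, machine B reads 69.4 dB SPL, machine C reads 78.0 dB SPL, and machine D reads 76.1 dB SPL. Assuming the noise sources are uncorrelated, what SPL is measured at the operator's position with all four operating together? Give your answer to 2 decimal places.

Incoherent sources sum as intensities:
L_total = 10·log₁₀(10^(68.4/10) + 10^(69.4/10) + 10^(78.0/10) + 10^(76.1/10)) = 10·log₁₀(119500000) = 80.77 dB SPL.

80.77 dB SPL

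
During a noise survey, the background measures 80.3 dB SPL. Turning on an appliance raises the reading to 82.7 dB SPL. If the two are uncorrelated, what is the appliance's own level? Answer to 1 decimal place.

Background correction is a power subtraction:
L_src = 10·log₁₀(10^(82.7/10) − 10^(80.3/10)) = 10·log₁₀(79060000) = 79.0 dB SPL.

79.0 dB SPL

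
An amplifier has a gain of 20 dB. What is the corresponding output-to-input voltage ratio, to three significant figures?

Voltage ratio = 10^(dB/20).
10^(20/20) = 10^(1.000) = 10.0.

10.0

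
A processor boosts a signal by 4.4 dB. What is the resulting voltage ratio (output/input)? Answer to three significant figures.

1.66

Voltage ratio = 10^(dB/20).
10^(4.4/20) = 10^(0.2200) = 1.66.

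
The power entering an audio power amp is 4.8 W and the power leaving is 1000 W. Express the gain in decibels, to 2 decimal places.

For a power ratio, dB = 10·log₁₀(P₂/P₁).
10·log₁₀(1000/4.8) = 10·log₁₀(208.3) = 23.19 dB.

23.19 dB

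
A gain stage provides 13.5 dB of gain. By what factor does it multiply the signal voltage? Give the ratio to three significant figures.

Voltage ratio = 10^(dB/20).
10^(13.5/20) = 10^(0.6750) = 4.73.

4.73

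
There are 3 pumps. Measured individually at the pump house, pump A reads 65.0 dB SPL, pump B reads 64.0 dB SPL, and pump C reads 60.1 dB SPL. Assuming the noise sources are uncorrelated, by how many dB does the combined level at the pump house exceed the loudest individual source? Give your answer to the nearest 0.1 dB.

Uncorrelated sources add in intensity (power), not in dB.
L_total = 10·log₁₀(10^(65.0/10) + 10^(64.0/10) + 10^(60.1/10)) = 68.26 dB SPL.
Excess over the loudest (65.0 dB): 68.26 − 65.0 = 3.3 dB.

3.3 dB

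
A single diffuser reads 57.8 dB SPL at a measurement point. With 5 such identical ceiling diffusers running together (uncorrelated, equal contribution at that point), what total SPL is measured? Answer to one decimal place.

64.8 dB SPL

5 equal incoherent sources raise the level by 10·log₁₀(5) = 6.99 dB.
L_total = 57.8 + 6.99 = 64.8 dB SPL.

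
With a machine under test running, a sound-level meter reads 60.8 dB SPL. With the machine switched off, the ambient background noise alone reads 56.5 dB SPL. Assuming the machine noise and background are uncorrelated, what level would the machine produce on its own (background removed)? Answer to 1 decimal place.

Remove the background by subtracting linear intensities:
L_src = 10·log₁₀(10^(60.8/10) − 10^(56.5/10)) = 10·log₁₀(755600) = 58.8 dB SPL.

58.8 dB SPL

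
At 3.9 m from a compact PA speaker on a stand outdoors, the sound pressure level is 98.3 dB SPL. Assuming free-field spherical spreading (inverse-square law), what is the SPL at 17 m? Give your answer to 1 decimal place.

85.5 dB SPL

Free-field point source: level drops by 20·log₁₀ of the distance ratio.
ΔL = −20·log₁₀(17/3.9) = -12.79 dB, so L₂ = 98.3 + (-12.79) = 85.5 dB SPL.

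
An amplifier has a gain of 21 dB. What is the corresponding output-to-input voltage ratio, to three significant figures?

11.2

Voltage ratio = 10^(dB/20).
10^(21/20) = 10^(1.050) = 11.2.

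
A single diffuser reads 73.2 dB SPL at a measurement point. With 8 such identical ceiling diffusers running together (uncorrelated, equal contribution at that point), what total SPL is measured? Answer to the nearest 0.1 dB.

82.2 dB SPL

8 equal incoherent sources raise the level by 10·log₁₀(8) = 9.03 dB.
L_total = 73.2 + 9.03 = 82.2 dB SPL.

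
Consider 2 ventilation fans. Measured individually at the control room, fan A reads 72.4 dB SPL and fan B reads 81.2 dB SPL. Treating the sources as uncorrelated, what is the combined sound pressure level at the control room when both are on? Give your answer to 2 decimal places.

81.74 dB SPL

Incoherent sources sum as intensities:
L_total = 10·log₁₀(10^(72.4/10) + 10^(81.2/10)) = 10·log₁₀(149200000) = 81.74 dB SPL.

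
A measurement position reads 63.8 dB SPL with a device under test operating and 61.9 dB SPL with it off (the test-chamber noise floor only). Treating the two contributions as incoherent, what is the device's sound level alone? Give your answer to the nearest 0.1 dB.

59.3 dB SPL

Subtract intensities: L_src = 10·log₁₀(10^(L_total/10) − 10^(L_bg/10)).
L_src = 10·log₁₀(10^(63.8/10) − 10^(61.9/10)) = 10·log₁₀(850000) = 59.3 dB SPL.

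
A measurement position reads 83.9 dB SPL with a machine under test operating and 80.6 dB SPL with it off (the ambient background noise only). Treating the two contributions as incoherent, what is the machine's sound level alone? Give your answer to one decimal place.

Subtract intensities: L_src = 10·log₁₀(10^(L_total/10) − 10^(L_bg/10)).
L_src = 10·log₁₀(10^(83.9/10) − 10^(80.6/10)) = 10·log₁₀(130700000) = 81.2 dB SPL.

81.2 dB SPL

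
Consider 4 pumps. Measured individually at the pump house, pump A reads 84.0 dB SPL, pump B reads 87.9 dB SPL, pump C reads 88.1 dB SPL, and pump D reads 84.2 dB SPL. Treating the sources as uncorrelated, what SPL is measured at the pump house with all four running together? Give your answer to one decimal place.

92.5 dB SPL

Add the sources as powers (linear), then convert back to dB:
L_total = 10·log₁₀(10^(84.0/10) + 10^(87.9/10) + 10^(88.1/10) + 10^(84.2/10)) = 10·log₁₀(1776000000) = 92.5 dB SPL.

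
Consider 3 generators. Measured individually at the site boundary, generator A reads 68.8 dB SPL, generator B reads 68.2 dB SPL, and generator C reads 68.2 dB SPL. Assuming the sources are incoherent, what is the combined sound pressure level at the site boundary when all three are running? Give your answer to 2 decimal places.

Incoherent sources sum as intensities:
L_total = 10·log₁₀(10^(68.8/10) + 10^(68.2/10) + 10^(68.2/10)) = 10·log₁₀(20800000) = 73.18 dB SPL.

73.18 dB SPL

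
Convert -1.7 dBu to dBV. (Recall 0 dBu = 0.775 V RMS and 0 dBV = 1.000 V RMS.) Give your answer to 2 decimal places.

-3.91 dBV

The offset between the scales is 20·log₁₀(0.775/1.000) = −2.214 dB.
So dBV = -1.7 − 2.214 = -3.91 dBV.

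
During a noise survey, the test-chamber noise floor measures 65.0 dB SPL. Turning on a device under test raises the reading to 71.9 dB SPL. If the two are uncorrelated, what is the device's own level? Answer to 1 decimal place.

Background correction is a power subtraction:
L_src = 10·log₁₀(10^(71.9/10) − 10^(65.0/10)) = 10·log₁₀(12330000) = 70.9 dB SPL.

70.9 dB SPL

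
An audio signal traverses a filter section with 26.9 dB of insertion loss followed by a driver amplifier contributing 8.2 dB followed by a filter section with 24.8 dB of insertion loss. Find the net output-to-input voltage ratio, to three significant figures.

Net gain = (−26.9) + 8.2 + (−24.8) = -43.5 dB.
Voltage ratio = 10^(-43.5/20) = 0.00668.

0.00668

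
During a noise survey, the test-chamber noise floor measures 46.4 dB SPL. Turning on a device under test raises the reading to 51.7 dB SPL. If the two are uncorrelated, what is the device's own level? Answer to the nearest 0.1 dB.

50.2 dB SPL

Subtract intensities: L_src = 10·log₁₀(10^(L_total/10) − 10^(L_bg/10)).
L_src = 10·log₁₀(10^(51.7/10) − 10^(46.4/10)) = 10·log₁₀(104300) = 50.2 dB SPL.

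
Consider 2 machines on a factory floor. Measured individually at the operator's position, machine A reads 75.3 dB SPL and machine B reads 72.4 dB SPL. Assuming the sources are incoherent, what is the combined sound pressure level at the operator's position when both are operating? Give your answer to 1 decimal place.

Incoherent sources sum as intensities:
L_total = 10·log₁₀(10^(75.3/10) + 10^(72.4/10)) = 10·log₁₀(51260000) = 77.1 dB SPL.

77.1 dB SPL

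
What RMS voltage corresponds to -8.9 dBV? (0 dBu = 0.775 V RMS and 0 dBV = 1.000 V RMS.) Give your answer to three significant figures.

V = 1.000 V × 10^(-8.9/20).
= 1.000 × 0.3589 = 0.359 V.

0.359 V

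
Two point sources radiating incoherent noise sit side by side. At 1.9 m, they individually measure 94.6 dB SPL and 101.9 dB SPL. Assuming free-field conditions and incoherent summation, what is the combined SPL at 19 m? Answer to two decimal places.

82.64 dB SPL

Combined at 1.9 m: 10·log₁₀(10^(94.6/10)+10^(101.9/10)) = 102.642 dB SPL.
Then apply −20·log₁₀(19/1.9) = -20.000 dB → 82.64 dB SPL.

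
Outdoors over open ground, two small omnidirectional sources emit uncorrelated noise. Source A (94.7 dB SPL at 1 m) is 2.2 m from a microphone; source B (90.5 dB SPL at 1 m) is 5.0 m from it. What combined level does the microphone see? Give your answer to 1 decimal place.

88.2 dB SPL

At the listener: L_A = 94.7 − 20·log₁₀(2.2) = 87.85 dB; L_B = 90.5 − 20·log₁₀(5.0) = 76.52 dB.
Combined: 10·log₁₀(10^(87.85/10)+10^(76.52/10)) = 88.2 dB SPL.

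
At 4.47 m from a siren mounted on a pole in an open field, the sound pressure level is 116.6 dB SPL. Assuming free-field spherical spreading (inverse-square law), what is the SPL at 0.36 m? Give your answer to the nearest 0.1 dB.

138.5 dB SPL

Free-field point source: level drops by 20·log₁₀ of the distance ratio.
ΔL = −20·log₁₀(0.36/4.47) = 21.88 dB, so L₂ = 116.6 + (21.88) = 138.5 dB SPL.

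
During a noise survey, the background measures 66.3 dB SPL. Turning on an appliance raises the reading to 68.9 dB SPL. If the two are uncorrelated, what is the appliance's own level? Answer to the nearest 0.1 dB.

Subtract intensities: L_src = 10·log₁₀(10^(L_total/10) − 10^(L_bg/10)).
L_src = 10·log₁₀(10^(68.9/10) − 10^(66.3/10)) = 10·log₁₀(3497000) = 65.4 dB SPL.

65.4 dB SPL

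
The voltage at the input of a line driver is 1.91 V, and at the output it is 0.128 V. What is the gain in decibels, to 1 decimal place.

For a voltage ratio, dB = 20·log₁₀(V₂/V₁).
20·log₁₀(0.128/1.91) = 20·log₁₀(0.06702) = -23.5 dB.

-23.5 dB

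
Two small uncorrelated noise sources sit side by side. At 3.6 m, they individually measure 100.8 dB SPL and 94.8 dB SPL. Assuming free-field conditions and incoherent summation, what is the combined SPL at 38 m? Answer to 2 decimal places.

81.30 dB SPL

Combined at 3.6 m: 10·log₁₀(10^(100.8/10)+10^(94.8/10)) = 101.773 dB SPL.
Then apply −20·log₁₀(38/3.6) = -20.470 dB → 81.30 dB SPL.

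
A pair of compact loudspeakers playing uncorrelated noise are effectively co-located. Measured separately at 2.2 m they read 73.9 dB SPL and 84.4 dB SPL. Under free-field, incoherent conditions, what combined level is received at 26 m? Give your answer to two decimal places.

Combined at 2.2 m: 10·log₁₀(10^(73.9/10)+10^(84.4/10)) = 84.771 dB SPL.
Then apply −20·log₁₀(26/2.2) = -21.451 dB → 63.32 dB SPL.

63.32 dB SPL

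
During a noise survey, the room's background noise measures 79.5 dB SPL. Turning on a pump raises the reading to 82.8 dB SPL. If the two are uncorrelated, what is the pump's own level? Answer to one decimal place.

80.1 dB SPL

Background correction is a power subtraction:
L_src = 10·log₁₀(10^(82.8/10) − 10^(79.5/10)) = 10·log₁₀(101400000) = 80.1 dB SPL.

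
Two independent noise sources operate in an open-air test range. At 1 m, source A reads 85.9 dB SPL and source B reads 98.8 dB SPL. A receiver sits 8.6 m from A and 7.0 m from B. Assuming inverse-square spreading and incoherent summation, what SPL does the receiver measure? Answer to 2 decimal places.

82.04 dB SPL

At the listener: L_A = 85.9 − 20·log₁₀(8.6) = 67.210 dB; L_B = 98.8 − 20·log₁₀(7.0) = 81.898 dB.
Combined: 10·log₁₀(10^(67.210/10)+10^(81.898/10)) = 82.04 dB SPL.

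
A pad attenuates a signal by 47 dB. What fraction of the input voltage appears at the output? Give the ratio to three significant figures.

0.00447

Voltage ratio = 10^(dB/20).
10^(-47/20) = 10^(-2.350) = 0.00447.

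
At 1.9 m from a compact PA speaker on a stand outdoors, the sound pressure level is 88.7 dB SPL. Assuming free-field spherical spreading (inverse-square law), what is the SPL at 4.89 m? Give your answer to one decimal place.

For a point source in a free field, ΔL = −20·log₁₀(d₂/d₁).
ΔL = −20·log₁₀(4.89/1.9) = -8.21 dB, so L₂ = 88.7 + (-8.21) = 80.5 dB SPL.

80.5 dB SPL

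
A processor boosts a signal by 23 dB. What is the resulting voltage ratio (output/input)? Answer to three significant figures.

Voltage ratio = 10^(dB/20).
10^(23/20) = 10^(1.150) = 14.1.

14.1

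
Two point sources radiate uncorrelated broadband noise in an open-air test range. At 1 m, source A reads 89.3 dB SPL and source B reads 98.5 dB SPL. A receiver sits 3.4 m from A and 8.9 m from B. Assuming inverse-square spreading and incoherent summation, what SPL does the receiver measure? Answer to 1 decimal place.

At the listener: L_A = 89.3 − 20·log₁₀(3.4) = 78.67 dB; L_B = 98.5 − 20·log₁₀(8.9) = 79.51 dB.
Combined: 10·log₁₀(10^(78.67/10)+10^(79.51/10)) = 82.1 dB SPL.

82.1 dB SPL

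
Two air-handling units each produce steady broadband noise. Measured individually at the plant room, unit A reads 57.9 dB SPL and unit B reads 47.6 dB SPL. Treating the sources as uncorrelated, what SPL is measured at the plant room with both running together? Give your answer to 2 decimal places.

58.29 dB SPL

Incoherent sources sum as intensities:
L_total = 10·log₁₀(10^(57.9/10) + 10^(47.6/10)) = 10·log₁₀(674100) = 58.29 dB SPL.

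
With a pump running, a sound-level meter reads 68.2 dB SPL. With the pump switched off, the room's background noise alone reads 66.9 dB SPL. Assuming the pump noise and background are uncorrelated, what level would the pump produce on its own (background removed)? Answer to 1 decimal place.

62.3 dB SPL

Remove the background by subtracting linear intensities:
L_src = 10·log₁₀(10^(68.2/10) − 10^(66.9/10)) = 10·log₁₀(1709000) = 62.3 dB SPL.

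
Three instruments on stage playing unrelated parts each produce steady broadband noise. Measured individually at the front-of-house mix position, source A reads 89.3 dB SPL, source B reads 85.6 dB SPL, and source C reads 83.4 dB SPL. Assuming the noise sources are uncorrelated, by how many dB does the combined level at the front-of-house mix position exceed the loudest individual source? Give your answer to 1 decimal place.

2.3 dB

Add the sources as powers (linear), then convert back to dB:
L_total = 10·log₁₀(10^(89.3/10) + 10^(85.6/10) + 10^(83.4/10)) = 91.56 dB SPL.
Excess over the loudest (89.3 dB): 91.56 − 89.3 = 2.3 dB.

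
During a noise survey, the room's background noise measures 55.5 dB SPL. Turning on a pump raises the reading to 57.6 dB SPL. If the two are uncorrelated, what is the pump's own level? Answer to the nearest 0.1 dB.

53.4 dB SPL

Subtract intensities: L_src = 10·log₁₀(10^(L_total/10) − 10^(L_bg/10)).
L_src = 10·log₁₀(10^(57.6/10) − 10^(55.5/10)) = 10·log₁₀(220600) = 53.4 dB SPL.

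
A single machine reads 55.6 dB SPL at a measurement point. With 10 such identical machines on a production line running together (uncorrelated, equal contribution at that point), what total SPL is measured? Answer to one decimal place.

10 equal incoherent sources raise the level by 10·log₁₀(10) = 10.00 dB.
L_total = 55.6 + 10.00 = 65.6 dB SPL.

65.6 dB SPL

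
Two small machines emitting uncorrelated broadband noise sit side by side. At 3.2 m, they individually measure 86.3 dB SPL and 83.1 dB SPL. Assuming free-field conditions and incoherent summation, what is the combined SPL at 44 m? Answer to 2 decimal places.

Combined at 3.2 m: 10·log₁₀(10^(86.3/10)+10^(83.1/10)) = 87.999 dB SPL.
Then apply −20·log₁₀(44/3.2) = -22.766 dB → 65.23 dB SPL.

65.23 dB SPL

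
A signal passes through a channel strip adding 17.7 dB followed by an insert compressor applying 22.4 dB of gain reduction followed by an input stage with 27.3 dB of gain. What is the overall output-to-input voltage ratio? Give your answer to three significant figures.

13.5

Net gain = 17.7 + (−22.4) + 27.3 = 22.6 dB.
Voltage ratio = 10^(22.6/20) = 13.5.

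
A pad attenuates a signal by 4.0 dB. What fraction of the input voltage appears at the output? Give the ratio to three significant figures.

0.631

Voltage ratio = 10^(dB/20).
10^(-4.0/20) = 10^(-0.2000) = 0.631.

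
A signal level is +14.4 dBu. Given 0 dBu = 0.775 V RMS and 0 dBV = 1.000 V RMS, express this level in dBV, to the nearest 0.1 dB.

+12.2 dBV

The offset between the scales is 20·log₁₀(0.775/1.000) = −2.214 dB.
So dBV = +14.4 − 2.214 = +12.2 dBV.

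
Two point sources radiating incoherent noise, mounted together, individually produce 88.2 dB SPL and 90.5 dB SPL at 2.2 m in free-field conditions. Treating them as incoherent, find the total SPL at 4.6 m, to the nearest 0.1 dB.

Combined at 2.2 m: 10·log₁₀(10^(88.2/10)+10^(90.5/10)) = 92.51 dB SPL.
Then apply −20·log₁₀(4.6/2.2) = -6.41 dB → 86.1 dB SPL.

86.1 dB SPL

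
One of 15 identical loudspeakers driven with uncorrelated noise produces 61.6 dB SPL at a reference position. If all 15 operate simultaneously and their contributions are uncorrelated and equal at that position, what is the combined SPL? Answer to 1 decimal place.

15 equal incoherent sources raise the level by 10·log₁₀(15) = 11.76 dB.
L_total = 61.6 + 11.76 = 73.4 dB SPL.

73.4 dB SPL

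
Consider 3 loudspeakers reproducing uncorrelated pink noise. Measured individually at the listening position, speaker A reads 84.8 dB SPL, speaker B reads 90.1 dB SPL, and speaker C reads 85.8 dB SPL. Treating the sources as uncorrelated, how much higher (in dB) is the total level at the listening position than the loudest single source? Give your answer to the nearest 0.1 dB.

2.2 dB

Uncorrelated sources add in intensity (power), not in dB.
L_total = 10·log₁₀(10^(84.8/10) + 10^(90.1/10) + 10^(85.8/10)) = 92.32 dB SPL.
Excess over the loudest (90.1 dB): 92.32 − 90.1 = 2.2 dB.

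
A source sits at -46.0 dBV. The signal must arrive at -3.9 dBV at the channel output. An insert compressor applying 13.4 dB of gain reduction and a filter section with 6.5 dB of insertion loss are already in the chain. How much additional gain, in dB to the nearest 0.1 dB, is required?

62.0 dB

The required make-up gain is the shortfall in the dB sum.
G = -3.9 − (-46.0) + 13.4 + 6.5 = 62.0 dB.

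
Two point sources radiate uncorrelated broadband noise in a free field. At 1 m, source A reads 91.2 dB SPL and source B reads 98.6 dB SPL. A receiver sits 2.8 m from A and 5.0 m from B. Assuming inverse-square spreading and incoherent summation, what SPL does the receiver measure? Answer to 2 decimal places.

At the listener: L_A = 91.2 − 20·log₁₀(2.8) = 82.257 dB; L_B = 98.6 − 20·log₁₀(5.0) = 84.621 dB.
Combined: 10·log₁₀(10^(82.257/10)+10^(84.621/10)) = 86.61 dB SPL.

86.61 dB SPL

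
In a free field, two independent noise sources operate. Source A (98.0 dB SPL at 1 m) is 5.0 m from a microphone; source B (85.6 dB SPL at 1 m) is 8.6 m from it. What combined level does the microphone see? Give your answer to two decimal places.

At the listener: L_A = 98.0 − 20·log₁₀(5.0) = 84.021 dB; L_B = 85.6 − 20·log₁₀(8.6) = 66.910 dB.
Combined: 10·log₁₀(10^(84.021/10)+10^(66.910/10)) = 84.10 dB SPL.

84.10 dB SPL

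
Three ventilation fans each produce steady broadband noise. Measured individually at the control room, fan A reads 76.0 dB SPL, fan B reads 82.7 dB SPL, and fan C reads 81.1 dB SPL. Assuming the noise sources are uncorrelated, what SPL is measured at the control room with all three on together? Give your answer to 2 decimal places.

85.50 dB SPL

Uncorrelated sources add in intensity (power), not in dB.
L_total = 10·log₁₀(10^(76.0/10) + 10^(82.7/10) + 10^(81.1/10)) = 10·log₁₀(354800000) = 85.50 dB SPL.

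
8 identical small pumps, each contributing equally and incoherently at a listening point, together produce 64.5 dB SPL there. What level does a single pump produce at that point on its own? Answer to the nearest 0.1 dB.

55.5 dB SPL

8 equal incoherent sources add 10·log₁₀(8) = 9.03 dB over one source.
L_one = 64.5 − 9.03 = 55.5 dB SPL.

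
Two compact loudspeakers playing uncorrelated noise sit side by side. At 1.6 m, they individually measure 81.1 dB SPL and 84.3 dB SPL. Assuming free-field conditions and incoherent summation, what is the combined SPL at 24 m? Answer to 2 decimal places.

Combined at 1.6 m: 10·log₁₀(10^(81.1/10)+10^(84.3/10)) = 85.999 dB SPL.
Then apply −20·log₁₀(24/1.6) = -23.522 dB → 62.48 dB SPL.

62.48 dB SPL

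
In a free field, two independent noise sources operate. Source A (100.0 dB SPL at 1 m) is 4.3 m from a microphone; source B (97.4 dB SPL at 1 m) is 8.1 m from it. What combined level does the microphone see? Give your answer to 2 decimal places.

At the listener: L_A = 100.0 − 20·log₁₀(4.3) = 87.331 dB; L_B = 97.4 − 20·log₁₀(8.1) = 79.230 dB.
Combined: 10·log₁₀(10^(87.331/10)+10^(79.230/10)) = 87.96 dB SPL.

87.96 dB SPL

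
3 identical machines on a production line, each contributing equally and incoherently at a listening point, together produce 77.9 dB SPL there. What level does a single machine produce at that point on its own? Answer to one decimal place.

73.1 dB SPL

3 equal incoherent sources add 10·log₁₀(3) = 4.77 dB over one source.
L_one = 77.9 − 4.77 = 73.1 dB SPL.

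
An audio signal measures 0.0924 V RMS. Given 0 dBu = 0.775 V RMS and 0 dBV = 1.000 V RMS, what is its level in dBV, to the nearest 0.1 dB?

-20.7 dBV

dBV = 20·log₁₀(V / 1.000 V).
20·log₁₀(0.0924/1.000) = -20.7 dBV.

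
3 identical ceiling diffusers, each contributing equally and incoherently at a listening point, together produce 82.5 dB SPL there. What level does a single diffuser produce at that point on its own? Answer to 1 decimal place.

77.7 dB SPL

3 equal incoherent sources add 10·log₁₀(3) = 4.77 dB over one source.
L_one = 82.5 − 4.77 = 77.7 dB SPL.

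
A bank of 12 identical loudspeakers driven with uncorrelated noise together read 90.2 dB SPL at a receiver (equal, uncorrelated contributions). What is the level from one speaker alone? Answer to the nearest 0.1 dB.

12 equal incoherent sources add 10·log₁₀(12) = 10.79 dB over one source.
L_one = 90.2 − 10.79 = 79.4 dB SPL.

79.4 dB SPL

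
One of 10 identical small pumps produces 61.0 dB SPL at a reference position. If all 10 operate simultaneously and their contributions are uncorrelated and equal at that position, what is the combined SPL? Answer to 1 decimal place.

10 equal incoherent sources raise the level by 10·log₁₀(10) = 10.00 dB.
L_total = 61.0 + 10.00 = 71.0 dB SPL.

71.0 dB SPL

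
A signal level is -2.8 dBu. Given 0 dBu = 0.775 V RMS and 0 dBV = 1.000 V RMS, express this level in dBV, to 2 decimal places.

-5.01 dBV

The offset between the scales is 20·log₁₀(0.775/1.000) = −2.214 dB.
So dBV = -2.8 − 2.214 = -5.01 dBV.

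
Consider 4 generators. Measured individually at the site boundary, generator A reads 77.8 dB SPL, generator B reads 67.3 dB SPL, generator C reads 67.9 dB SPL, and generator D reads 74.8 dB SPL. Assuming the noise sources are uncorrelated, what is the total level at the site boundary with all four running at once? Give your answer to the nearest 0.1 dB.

80.1 dB SPL

Add the sources as powers (linear), then convert back to dB:
L_total = 10·log₁₀(10^(77.8/10) + 10^(67.3/10) + 10^(67.9/10) + 10^(74.8/10)) = 10·log₁₀(102000000) = 80.1 dB SPL.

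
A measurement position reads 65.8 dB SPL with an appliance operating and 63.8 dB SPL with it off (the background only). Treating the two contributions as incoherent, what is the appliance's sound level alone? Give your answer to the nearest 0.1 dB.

Background correction is a power subtraction:
L_src = 10·log₁₀(10^(65.8/10) − 10^(63.8/10)) = 10·log₁₀(1403000) = 61.5 dB SPL.

61.5 dB SPL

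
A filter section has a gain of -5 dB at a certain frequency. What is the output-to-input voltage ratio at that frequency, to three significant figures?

Voltage ratio = 10^(dB/20).
10^(-5/20) = 10^(-0.2500) = 0.562.

0.562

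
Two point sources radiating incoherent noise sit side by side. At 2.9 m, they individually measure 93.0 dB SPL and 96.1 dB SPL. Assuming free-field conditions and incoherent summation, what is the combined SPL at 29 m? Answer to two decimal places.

77.83 dB SPL

Combined at 2.9 m: 10·log₁₀(10^(93.0/10)+10^(96.1/10)) = 97.831 dB SPL.
Then apply −20·log₁₀(29/2.9) = -20.000 dB → 77.83 dB SPL.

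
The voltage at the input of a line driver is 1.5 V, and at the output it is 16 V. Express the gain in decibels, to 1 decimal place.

20.6 dB

For a voltage ratio, dB = 20·log₁₀(V₂/V₁).
20·log₁₀(16/1.5) = 20·log₁₀(10.67) = 20.6 dB.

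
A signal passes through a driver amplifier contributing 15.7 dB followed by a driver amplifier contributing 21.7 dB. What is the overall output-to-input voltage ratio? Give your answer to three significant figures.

Net gain = 15.7 + 21.7 = 37.4 dB.
Voltage ratio = 10^(37.4/20) = 74.1.

74.1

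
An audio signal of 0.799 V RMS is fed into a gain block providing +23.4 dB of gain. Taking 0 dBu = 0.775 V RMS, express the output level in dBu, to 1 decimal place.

+23.7 dBu

Input level: 20·log₁₀(0.799/0.775) = 0.26 dBu.
Output: 0.26 + 23.4 = +23.7 dBu.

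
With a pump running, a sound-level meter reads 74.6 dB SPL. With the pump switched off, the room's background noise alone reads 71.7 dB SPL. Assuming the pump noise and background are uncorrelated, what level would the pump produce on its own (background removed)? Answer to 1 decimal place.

Background correction is a power subtraction:
L_src = 10·log₁₀(10^(74.6/10) − 10^(71.7/10)) = 10·log₁₀(14050000) = 71.5 dB SPL.

71.5 dB SPL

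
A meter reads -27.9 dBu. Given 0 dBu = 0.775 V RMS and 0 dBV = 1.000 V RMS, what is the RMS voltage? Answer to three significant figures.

0.0312 V

V = 0.775 V × 10^(-27.9/20).
= 0.775 × 0.04027 = 0.0312 V.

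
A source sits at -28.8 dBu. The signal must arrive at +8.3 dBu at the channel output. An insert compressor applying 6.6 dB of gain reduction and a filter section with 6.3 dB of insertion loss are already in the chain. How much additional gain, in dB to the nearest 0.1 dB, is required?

The required make-up gain is the shortfall in the dB sum.
G = +8.3 − (-28.8) + 6.6 + 6.3 = 50.0 dB.

50.0 dB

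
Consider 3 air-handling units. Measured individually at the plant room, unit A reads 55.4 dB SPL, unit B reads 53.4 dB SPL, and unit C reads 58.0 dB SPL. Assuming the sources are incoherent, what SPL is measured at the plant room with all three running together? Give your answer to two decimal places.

60.78 dB SPL

Uncorrelated sources add in intensity (power), not in dB.
L_total = 10·log₁₀(10^(55.4/10) + 10^(53.4/10) + 10^(58.0/10)) = 10·log₁₀(1196000) = 60.78 dB SPL.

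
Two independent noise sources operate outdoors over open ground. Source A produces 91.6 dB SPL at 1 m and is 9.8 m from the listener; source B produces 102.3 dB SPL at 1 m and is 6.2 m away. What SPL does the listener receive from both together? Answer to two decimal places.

At the listener: L_A = 91.6 − 20·log₁₀(9.8) = 71.775 dB; L_B = 102.3 − 20·log₁₀(6.2) = 86.452 dB.
Combined: 10·log₁₀(10^(71.775/10)+10^(86.452/10)) = 86.60 dB SPL.

86.60 dB SPL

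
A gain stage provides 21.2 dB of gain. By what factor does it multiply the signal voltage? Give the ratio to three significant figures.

11.5

Voltage ratio = 10^(dB/20).
10^(21.2/20) = 10^(1.060) = 11.5.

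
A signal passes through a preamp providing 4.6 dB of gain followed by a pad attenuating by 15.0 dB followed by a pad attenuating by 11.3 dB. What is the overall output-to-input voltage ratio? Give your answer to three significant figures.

Net gain = 4.6 + (−15.0) + (−11.3) = -21.7 dB.
Voltage ratio = 10^(-21.7/20) = 0.0822.

0.0822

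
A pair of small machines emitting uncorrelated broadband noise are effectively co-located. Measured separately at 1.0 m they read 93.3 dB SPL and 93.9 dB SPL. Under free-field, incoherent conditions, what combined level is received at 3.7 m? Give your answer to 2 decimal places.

Combined at 1.0 m: 10·log₁₀(10^(93.3/10)+10^(93.9/10)) = 96.621 dB SPL.
Then apply −20·log₁₀(3.7/1.0) = -11.364 dB → 85.26 dB SPL.

85.26 dB SPL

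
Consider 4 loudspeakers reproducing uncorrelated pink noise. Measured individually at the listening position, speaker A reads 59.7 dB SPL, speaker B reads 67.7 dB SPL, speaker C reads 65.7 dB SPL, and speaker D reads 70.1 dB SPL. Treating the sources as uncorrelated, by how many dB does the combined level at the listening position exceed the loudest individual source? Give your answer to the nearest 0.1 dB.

3.1 dB

Incoherent sources sum as intensities:
L_total = 10·log₁₀(10^(59.7/10) + 10^(67.7/10) + 10^(65.7/10) + 10^(70.1/10)) = 73.17 dB SPL.
Excess over the loudest (70.1 dB): 73.17 − 70.1 = 3.1 dB.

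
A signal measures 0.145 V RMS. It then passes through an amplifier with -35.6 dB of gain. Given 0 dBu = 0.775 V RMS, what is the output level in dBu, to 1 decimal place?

-50.2 dBu

Input level: 20·log₁₀(0.145/0.775) = -14.56 dBu.
Output: -14.56 − 35.6 = -50.2 dBu.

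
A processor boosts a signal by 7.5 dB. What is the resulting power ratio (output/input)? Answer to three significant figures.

5.62

Power ratio = 10^(dB/10).
10^(7.5/10) = 10^(0.7500) = 5.62.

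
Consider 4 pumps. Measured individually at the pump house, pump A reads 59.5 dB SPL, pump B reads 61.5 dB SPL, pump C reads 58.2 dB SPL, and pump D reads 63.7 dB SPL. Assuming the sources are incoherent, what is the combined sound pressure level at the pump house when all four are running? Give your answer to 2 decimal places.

67.25 dB SPL

Add the sources as powers (linear), then convert back to dB:
L_total = 10·log₁₀(10^(59.5/10) + 10^(61.5/10) + 10^(58.2/10) + 10^(63.7/10)) = 10·log₁₀(5309000) = 67.25 dB SPL.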